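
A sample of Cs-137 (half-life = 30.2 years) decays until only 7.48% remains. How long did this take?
t = t½ × log₂(N₀/N) = 113 years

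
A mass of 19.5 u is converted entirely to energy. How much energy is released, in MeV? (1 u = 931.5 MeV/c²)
E = mc² = 18160 MeV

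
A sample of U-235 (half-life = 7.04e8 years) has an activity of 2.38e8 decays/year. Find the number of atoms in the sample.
N = A/λ = 2.417e17 atoms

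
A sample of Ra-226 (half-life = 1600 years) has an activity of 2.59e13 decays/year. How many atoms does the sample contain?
N = A/λ = 5.979e16 atoms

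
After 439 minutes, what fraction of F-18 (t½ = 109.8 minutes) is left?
N/N₀ = (1/2)^(t/t½) = 0.06258 = 6.26%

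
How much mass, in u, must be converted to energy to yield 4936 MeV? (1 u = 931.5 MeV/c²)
m = E/c² = 5.299 u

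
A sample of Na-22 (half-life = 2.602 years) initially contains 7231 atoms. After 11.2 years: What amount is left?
N = N₀(1/2)^(t/t½) = 366 atoms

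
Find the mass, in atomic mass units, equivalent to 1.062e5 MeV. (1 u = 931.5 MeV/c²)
m = E/c² = 114 u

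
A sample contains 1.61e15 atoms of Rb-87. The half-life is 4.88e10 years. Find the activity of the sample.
A = λN = 22870 decays/year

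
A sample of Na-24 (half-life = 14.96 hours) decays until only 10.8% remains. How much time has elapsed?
t = t½ × log₂(N₀/N) = 48.04 hours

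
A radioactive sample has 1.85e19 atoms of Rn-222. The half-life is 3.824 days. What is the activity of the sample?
A = λN = 3.353e18 decays/day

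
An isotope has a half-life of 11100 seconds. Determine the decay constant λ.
λ = ln(2)/t½ = 6.245e-5 second⁻¹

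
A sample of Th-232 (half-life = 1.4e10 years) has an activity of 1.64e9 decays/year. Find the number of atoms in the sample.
N = A/λ = 3.312e19 atoms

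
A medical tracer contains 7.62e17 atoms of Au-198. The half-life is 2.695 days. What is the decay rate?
A = λN = 1.96e17 decays/day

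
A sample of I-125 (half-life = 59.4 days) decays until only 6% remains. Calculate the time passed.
t = t½ × log₂(N₀/N) = 241.1 days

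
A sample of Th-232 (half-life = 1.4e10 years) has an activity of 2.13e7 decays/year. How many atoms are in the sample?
N = A/λ = 4.302e17 atoms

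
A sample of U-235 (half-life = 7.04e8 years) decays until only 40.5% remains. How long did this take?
t = t½ × log₂(N₀/N) = 9.18e8 years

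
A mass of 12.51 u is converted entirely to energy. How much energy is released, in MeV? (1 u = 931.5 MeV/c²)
E = mc² = 11650 MeV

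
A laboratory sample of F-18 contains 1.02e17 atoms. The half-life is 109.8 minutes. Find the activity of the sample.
A = λN = 6.439e14 decays/minute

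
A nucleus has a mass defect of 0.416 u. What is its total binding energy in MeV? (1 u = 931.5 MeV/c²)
B.E. = Δm × 931.5 = 387.5 MeV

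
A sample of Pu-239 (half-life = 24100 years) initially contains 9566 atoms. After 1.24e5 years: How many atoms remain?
N = N₀(1/2)^(t/t½) = 270.3 atoms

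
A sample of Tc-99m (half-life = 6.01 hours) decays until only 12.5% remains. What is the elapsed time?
t = t½ × log₂(N₀/N) = 18.03 hours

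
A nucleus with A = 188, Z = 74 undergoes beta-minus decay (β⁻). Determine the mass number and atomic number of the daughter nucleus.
Daughter: A = 188, Z = 75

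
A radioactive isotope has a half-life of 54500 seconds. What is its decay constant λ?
λ = ln(2)/t½ = 1.272e-5 second⁻¹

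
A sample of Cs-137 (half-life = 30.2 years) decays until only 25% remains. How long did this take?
t = t½ × log₂(N₀/N) = 60.4 years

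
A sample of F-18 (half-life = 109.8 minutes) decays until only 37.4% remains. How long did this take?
t = t½ × log₂(N₀/N) = 155.8 minutes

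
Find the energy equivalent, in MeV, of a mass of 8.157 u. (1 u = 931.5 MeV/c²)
E = mc² = 7598 MeV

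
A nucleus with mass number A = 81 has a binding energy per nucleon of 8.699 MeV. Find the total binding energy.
B.E. = 8.699 × 81 = 704.6 MeV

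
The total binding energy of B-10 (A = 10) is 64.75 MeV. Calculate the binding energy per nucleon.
B.E./A = 64.75/10 = 6.475 MeV/nucleon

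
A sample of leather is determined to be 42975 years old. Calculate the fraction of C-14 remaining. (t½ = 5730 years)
N/N₀ = (1/2)^(t/t½) = 0.005524 = 0.552%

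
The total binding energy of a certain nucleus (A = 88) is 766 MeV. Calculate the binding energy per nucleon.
B.E./A = 766/88 = 8.705 MeV/nucleon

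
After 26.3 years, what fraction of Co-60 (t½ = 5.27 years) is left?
N/N₀ = (1/2)^(t/t½) = 0.03146 = 3.15%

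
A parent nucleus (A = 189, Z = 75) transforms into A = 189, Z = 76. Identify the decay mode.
ΔA = 0, ΔZ = +1 ⇒ beta-minus decay (β⁻)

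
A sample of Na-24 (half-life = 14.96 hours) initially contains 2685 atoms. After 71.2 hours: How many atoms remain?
N = N₀(1/2)^(t/t½) = 99.14 atoms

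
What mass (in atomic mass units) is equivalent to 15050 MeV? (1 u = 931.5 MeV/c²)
m = E/c² = 16.16 u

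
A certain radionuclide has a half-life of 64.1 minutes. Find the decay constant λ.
λ = ln(2)/t½ = 0.01081 minute⁻¹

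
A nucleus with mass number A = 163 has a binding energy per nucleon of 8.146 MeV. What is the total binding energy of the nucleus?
B.E. = 8.146 × 163 = 1328 MeV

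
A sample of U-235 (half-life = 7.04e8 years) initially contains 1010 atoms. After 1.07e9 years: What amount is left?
N = N₀(1/2)^(t/t½) = 352.2 atoms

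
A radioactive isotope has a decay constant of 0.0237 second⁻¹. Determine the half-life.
t½ = ln(2)/λ = 29.25 seconds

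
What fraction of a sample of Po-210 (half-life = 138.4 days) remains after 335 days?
N/N₀ = (1/2)^(t/t½) = 0.1868 = 18.7%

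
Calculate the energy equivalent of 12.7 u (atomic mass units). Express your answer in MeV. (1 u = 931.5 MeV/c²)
E = mc² = 11830 MeV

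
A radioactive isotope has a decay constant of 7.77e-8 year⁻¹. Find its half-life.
t½ = ln(2)/λ = 8.921e6 years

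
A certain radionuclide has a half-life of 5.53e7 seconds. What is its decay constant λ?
λ = ln(2)/t½ = 1.253e-8 second⁻¹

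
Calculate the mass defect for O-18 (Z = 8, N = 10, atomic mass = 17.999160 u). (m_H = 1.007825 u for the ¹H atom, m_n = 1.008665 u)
Δm = Z·m_H + N·m_n − M = 0.1501 u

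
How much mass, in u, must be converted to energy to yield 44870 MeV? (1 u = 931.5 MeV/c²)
m = E/c² = 48.17 u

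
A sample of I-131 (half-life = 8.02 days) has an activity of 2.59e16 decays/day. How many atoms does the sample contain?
N = A/λ = 2.997e17 atoms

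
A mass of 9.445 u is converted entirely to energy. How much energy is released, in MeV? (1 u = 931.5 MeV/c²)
E = mc² = 8798 MeV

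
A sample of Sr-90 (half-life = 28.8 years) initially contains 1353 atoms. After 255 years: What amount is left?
N = N₀(1/2)^(t/t½) = 2.924 atoms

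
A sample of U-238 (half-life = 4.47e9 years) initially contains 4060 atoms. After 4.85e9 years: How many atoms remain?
N = N₀(1/2)^(t/t½) = 1914 atoms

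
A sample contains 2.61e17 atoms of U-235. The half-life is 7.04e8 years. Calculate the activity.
A = λN = 2.57e8 decays/year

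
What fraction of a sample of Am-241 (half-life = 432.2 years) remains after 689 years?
N/N₀ = (1/2)^(t/t½) = 0.3312 = 33.1%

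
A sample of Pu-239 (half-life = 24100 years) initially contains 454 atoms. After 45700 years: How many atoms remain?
N = N₀(1/2)^(t/t½) = 122 atoms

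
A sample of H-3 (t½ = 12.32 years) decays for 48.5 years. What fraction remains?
N/N₀ = (1/2)^(t/t½) = 0.0653 = 6.53%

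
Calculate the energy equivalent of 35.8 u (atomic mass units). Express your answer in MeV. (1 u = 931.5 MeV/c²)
E = mc² = 33350 MeV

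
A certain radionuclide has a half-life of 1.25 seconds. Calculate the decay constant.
λ = ln(2)/t½ = 0.5545 second⁻¹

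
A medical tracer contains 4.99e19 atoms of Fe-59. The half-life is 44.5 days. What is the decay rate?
A = λN = 7.773e17 decays/day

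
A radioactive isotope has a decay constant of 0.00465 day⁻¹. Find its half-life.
t½ = ln(2)/λ = 149.1 days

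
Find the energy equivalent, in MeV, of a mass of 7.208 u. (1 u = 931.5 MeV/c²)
E = mc² = 6714 MeV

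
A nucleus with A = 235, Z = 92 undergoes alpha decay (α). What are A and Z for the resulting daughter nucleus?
Daughter: A = 231, Z = 90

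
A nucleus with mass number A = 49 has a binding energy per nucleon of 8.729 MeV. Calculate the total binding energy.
B.E. = 8.729 × 49 = 427.7 MeV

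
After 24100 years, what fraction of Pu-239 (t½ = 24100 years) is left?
N/N₀ = (1/2)^(t/t½) = 0.5 = 50%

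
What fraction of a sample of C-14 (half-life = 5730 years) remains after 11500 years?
N/N₀ = (1/2)^(t/t½) = 0.2488 = 24.9%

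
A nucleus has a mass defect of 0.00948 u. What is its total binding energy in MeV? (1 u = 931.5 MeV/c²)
B.E. = Δm × 931.5 = 8.831 MeV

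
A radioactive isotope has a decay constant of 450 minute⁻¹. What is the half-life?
t½ = ln(2)/λ = 0.00154 minutes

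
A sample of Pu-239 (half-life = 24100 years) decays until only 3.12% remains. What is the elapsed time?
t = t½ × log₂(N₀/N) = 1.206e5 years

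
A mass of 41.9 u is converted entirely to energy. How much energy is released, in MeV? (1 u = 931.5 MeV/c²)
E = mc² = 39030 MeV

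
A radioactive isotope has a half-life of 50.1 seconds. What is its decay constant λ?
λ = ln(2)/t½ = 0.01384 second⁻¹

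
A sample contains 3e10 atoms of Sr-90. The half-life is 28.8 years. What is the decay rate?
A = λN = 7.22e8 decays/year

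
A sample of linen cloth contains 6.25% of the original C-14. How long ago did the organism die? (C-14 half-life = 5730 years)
Age = t½ × log₂(1/ratio) = 22920 years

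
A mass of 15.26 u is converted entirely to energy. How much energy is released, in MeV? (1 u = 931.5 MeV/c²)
E = mc² = 14210 MeV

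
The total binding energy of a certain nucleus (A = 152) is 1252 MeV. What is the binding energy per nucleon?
B.E./A = 1252/152 = 8.237 MeV/nucleon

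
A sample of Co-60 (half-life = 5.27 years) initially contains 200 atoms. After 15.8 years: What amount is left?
N = N₀(1/2)^(t/t½) = 25.03 atoms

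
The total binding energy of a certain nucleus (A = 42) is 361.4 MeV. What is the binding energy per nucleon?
B.E./A = 361.4/42 = 8.605 MeV/nucleon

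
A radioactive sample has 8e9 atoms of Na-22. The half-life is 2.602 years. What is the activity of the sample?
A = λN = 2.131e9 decays/year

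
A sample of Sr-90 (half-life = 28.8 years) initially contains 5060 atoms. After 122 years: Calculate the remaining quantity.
N = N₀(1/2)^(t/t½) = 268.5 atoms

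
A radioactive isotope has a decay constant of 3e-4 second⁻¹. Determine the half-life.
t½ = ln(2)/λ = 2310 seconds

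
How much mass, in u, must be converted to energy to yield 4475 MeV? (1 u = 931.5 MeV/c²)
m = E/c² = 4.804 u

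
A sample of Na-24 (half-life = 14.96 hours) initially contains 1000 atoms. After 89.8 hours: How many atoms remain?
N = N₀(1/2)^(t/t½) = 15.6 atoms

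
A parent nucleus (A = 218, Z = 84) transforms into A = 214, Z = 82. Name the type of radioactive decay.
ΔA = -4, ΔZ = -2 ⇒ alpha decay (α)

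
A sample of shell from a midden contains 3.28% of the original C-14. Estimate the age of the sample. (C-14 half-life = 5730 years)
Age = t½ × log₂(1/ratio) = 28250 years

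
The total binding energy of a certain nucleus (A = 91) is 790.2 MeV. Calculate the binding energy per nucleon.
B.E./A = 790.2/91 = 8.684 MeV/nucleon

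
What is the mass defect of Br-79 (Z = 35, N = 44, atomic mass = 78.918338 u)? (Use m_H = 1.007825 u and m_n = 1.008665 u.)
Δm = Z·m_H + N·m_n − M = 0.7368 u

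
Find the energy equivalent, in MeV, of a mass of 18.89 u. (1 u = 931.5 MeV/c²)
E = mc² = 17600 MeV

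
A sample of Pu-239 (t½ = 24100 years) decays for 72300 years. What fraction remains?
N/N₀ = (1/2)^(t/t½) = 0.125 = 12.5%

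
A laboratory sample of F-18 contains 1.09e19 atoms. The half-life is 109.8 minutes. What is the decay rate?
A = λN = 6.881e16 decays/minute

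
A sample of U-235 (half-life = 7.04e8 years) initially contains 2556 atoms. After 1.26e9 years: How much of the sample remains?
N = N₀(1/2)^(t/t½) = 739.2 atoms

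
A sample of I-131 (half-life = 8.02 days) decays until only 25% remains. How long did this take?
t = t½ × log₂(N₀/N) = 16.04 days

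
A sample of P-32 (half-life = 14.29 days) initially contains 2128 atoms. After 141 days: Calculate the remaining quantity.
N = N₀(1/2)^(t/t½) = 2.279 atoms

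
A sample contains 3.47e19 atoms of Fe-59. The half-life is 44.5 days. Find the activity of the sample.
A = λN = 5.405e17 decays/day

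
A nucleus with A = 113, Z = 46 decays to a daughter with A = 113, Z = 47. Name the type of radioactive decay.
ΔA = 0, ΔZ = +1 ⇒ beta-minus decay (β⁻)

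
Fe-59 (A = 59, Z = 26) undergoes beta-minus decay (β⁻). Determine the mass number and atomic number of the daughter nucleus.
Daughter: A = 59, Z = 27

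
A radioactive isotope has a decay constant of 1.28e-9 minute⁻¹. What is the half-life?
t½ = ln(2)/λ = 5.415e8 minutes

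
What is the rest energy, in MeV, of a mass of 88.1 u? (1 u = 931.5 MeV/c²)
E = mc² = 82070 MeV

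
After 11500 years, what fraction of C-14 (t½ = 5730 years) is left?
N/N₀ = (1/2)^(t/t½) = 0.2488 = 24.9%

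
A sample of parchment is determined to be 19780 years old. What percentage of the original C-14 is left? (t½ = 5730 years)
N/N₀ = (1/2)^(t/t½) = 0.09138 = 9.14%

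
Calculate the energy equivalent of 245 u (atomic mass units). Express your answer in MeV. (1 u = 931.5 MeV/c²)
E = mc² = 2.282e5 MeV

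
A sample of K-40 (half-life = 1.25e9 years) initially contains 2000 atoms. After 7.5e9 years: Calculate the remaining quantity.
N = N₀(1/2)^(t/t½) = 31.25 atoms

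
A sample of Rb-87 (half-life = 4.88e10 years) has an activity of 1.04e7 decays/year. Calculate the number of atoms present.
N = A/λ = 7.322e17 atoms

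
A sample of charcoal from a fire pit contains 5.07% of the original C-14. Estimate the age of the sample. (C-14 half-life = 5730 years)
Age = t½ × log₂(1/ratio) = 24650 years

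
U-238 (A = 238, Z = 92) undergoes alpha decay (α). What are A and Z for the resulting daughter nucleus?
Daughter: A = 234, Z = 90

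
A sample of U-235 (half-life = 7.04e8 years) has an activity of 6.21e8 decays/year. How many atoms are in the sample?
N = A/λ = 6.307e17 atoms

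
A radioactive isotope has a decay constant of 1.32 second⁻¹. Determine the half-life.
t½ = ln(2)/λ = 0.5251 seconds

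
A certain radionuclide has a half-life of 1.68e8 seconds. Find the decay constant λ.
λ = ln(2)/t½ = 4.126e-9 second⁻¹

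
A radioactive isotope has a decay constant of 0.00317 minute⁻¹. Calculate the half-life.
t½ = ln(2)/λ = 218.7 minutes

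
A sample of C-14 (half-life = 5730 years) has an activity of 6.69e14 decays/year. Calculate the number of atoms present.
N = A/λ = 5.53e18 atoms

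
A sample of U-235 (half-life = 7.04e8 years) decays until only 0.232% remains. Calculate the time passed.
t = t½ × log₂(N₀/N) = 6.161e9 years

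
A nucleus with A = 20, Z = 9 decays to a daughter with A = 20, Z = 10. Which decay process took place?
ΔA = 0, ΔZ = +1 ⇒ beta-minus decay (β⁻)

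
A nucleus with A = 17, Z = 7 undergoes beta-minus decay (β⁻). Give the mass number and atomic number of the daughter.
Daughter: A = 17, Z = 8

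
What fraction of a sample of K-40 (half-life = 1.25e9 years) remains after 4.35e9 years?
N/N₀ = (1/2)^(t/t½) = 0.08962 = 8.96%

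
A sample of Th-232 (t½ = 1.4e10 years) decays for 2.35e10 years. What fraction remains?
N/N₀ = (1/2)^(t/t½) = 0.3124 = 31.2%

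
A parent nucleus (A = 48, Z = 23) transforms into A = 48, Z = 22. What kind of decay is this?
ΔA = 0, ΔZ = -1 ⇒ beta-plus decay (β⁺) or electron capture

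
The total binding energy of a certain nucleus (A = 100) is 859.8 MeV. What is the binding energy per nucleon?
B.E./A = 859.8/100 = 8.598 MeV/nucleon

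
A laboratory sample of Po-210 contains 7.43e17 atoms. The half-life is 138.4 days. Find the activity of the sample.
A = λN = 3.721e15 decays/day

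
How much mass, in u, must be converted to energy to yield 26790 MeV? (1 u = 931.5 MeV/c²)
m = E/c² = 28.76 u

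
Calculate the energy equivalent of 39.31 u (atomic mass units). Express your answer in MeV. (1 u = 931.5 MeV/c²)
E = mc² = 36620 MeV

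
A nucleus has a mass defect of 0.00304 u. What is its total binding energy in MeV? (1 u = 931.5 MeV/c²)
B.E. = Δm × 931.5 = 2.832 MeV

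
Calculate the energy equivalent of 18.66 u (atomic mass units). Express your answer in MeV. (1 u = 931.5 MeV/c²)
E = mc² = 17380 MeV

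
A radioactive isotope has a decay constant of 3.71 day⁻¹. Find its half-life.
t½ = ln(2)/λ = 0.1868 days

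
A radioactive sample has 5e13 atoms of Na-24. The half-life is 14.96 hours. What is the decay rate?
A = λN = 2.317e12 decays/hour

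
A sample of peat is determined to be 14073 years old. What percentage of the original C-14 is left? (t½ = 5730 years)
N/N₀ = (1/2)^(t/t½) = 0.1822 = 18.2%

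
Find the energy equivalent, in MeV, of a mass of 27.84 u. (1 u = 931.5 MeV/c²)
E = mc² = 25930 MeV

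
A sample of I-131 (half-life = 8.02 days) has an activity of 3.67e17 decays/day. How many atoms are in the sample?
N = A/λ = 4.246e18 atoms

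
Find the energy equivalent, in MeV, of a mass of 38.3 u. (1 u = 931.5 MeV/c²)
E = mc² = 35680 MeV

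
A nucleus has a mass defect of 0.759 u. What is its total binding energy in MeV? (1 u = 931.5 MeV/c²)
B.E. = Δm × 931.5 = 707 MeV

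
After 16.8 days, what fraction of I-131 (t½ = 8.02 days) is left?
N/N₀ = (1/2)^(t/t½) = 0.2341 = 23.4%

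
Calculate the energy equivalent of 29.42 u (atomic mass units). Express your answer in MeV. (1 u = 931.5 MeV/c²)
E = mc² = 27400 MeV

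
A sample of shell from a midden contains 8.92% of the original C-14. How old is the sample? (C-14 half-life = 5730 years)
Age = t½ × log₂(1/ratio) = 19980 years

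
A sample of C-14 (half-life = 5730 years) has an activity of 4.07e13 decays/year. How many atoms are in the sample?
N = A/λ = 3.365e17 atoms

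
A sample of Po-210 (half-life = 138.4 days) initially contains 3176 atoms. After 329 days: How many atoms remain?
N = N₀(1/2)^(t/t½) = 611.3 atoms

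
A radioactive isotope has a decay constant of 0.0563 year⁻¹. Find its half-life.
t½ = ln(2)/λ = 12.31 years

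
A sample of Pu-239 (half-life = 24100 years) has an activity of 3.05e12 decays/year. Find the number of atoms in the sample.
N = A/λ = 1.06e17 atoms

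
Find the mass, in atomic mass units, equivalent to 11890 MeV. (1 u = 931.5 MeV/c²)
m = E/c² = 12.76 u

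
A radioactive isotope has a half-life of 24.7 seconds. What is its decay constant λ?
λ = ln(2)/t½ = 0.02806 second⁻¹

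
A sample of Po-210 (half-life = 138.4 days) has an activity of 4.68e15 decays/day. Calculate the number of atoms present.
N = A/λ = 9.345e17 atoms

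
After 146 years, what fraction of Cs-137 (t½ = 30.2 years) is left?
N/N₀ = (1/2)^(t/t½) = 0.03505 = 3.51%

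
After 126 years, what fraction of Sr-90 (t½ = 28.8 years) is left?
N/N₀ = (1/2)^(t/t½) = 0.04819 = 4.82%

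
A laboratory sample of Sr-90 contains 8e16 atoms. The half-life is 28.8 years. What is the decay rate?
A = λN = 1.925e15 decays/year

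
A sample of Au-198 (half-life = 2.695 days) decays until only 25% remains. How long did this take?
t = t½ × log₂(N₀/N) = 5.39 days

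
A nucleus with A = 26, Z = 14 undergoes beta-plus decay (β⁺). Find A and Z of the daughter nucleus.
Daughter: A = 26, Z = 13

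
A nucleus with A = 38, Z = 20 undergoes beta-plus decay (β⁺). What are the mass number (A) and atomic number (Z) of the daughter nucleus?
Daughter: A = 38, Z = 19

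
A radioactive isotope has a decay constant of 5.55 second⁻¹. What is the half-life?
t½ = ln(2)/λ = 0.1249 seconds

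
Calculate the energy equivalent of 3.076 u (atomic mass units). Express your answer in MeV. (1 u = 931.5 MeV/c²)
E = mc² = 2865 MeV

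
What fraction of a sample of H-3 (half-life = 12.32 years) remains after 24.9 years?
N/N₀ = (1/2)^(t/t½) = 0.2464 = 24.6%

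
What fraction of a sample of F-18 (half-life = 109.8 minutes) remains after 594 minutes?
N/N₀ = (1/2)^(t/t½) = 0.02352 = 2.35%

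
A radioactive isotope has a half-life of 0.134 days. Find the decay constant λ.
λ = ln(2)/t½ = 5.173 day⁻¹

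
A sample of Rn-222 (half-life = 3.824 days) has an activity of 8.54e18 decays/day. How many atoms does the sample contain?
N = A/λ = 4.711e19 atoms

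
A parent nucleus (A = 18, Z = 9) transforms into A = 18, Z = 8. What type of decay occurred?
ΔA = 0, ΔZ = -1 ⇒ beta-plus decay (β⁺) or electron capture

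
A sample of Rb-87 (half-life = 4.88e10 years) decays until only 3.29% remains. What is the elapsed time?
t = t½ × log₂(N₀/N) = 2.404e11 years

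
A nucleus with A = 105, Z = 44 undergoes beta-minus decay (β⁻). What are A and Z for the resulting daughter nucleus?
Daughter: A = 105, Z = 45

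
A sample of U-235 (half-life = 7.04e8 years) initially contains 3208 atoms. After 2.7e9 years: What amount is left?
N = N₀(1/2)^(t/t½) = 224.8 atoms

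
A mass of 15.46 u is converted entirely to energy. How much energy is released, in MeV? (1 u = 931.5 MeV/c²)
E = mc² = 14400 MeV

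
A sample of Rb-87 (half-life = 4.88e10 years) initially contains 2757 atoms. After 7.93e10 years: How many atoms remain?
N = N₀(1/2)^(t/t½) = 893.8 atoms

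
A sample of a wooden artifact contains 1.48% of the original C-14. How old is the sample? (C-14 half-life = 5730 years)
Age = t½ × log₂(1/ratio) = 34830 years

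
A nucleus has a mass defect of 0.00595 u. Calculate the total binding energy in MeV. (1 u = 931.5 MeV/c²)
B.E. = Δm × 931.5 = 5.542 MeV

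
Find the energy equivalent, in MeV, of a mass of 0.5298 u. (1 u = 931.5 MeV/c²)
E = mc² = 493.5 MeV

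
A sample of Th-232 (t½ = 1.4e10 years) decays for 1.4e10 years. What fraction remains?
N/N₀ = (1/2)^(t/t½) = 0.5 = 50%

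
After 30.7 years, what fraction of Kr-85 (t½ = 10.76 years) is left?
N/N₀ = (1/2)^(t/t½) = 0.1384 = 13.8%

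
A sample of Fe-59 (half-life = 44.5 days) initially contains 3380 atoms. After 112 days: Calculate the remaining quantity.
N = N₀(1/2)^(t/t½) = 590.6 atoms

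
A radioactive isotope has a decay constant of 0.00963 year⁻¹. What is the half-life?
t½ = ln(2)/λ = 71.98 years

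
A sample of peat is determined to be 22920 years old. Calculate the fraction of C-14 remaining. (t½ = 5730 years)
N/N₀ = (1/2)^(t/t½) = 0.0625 = 6.25%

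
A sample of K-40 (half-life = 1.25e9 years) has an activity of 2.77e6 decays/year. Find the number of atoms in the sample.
N = A/λ = 4.995e15 atoms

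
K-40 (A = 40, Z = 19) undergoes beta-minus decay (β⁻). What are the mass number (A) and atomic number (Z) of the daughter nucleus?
Daughter: A = 40, Z = 20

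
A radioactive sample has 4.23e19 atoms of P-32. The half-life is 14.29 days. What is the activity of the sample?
A = λN = 2.052e18 decays/day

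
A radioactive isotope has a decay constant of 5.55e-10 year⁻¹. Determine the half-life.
t½ = ln(2)/λ = 1.249e9 years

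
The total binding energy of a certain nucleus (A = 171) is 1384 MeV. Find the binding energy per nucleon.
B.E./A = 1384/171 = 8.094 MeV/nucleon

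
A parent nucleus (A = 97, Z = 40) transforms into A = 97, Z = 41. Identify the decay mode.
ΔA = 0, ΔZ = +1 ⇒ beta-minus decay (β⁻)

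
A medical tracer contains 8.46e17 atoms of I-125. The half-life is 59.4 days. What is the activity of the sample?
A = λN = 9.872e15 decays/day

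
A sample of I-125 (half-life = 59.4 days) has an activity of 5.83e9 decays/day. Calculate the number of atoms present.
N = A/λ = 4.996e11 atoms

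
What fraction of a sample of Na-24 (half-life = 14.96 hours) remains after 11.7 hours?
N/N₀ = (1/2)^(t/t½) = 0.5815 = 58.2%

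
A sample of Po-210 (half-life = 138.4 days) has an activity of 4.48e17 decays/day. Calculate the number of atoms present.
N = A/λ = 8.945e19 atoms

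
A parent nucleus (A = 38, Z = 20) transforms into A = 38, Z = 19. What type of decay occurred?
ΔA = 0, ΔZ = -1 ⇒ beta-plus decay (β⁺) or electron capture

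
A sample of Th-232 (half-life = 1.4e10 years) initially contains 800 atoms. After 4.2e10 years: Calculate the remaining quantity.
N = N₀(1/2)^(t/t½) = 100 atoms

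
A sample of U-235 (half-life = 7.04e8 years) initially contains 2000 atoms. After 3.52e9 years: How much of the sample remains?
N = N₀(1/2)^(t/t½) = 62.5 atoms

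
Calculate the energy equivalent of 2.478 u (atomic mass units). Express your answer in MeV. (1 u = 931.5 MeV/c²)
E = mc² = 2308 MeV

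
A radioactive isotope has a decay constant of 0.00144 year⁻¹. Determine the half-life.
t½ = ln(2)/λ = 481.4 years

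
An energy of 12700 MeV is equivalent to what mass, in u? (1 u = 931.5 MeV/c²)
m = E/c² = 13.63 u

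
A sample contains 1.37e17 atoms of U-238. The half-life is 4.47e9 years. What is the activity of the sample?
A = λN = 2.124e7 decays/year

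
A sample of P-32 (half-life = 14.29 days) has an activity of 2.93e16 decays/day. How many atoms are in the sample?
N = A/λ = 6.041e17 atoms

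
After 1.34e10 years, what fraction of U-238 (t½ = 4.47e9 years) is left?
N/N₀ = (1/2)^(t/t½) = 0.1252 = 12.5%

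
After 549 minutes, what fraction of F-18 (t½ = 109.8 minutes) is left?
N/N₀ = (1/2)^(t/t½) = 0.03125 = 3.12%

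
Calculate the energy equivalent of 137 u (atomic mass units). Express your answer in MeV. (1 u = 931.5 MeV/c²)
E = mc² = 1.276e5 MeV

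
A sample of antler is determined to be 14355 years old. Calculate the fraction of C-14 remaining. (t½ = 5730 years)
N/N₀ = (1/2)^(t/t½) = 0.1761 = 17.6%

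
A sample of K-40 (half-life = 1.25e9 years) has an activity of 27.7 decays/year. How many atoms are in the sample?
N = A/λ = 4.995e10 atoms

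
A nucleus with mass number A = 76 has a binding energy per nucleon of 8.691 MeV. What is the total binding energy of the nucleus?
B.E. = 8.691 × 76 = 660.5 MeV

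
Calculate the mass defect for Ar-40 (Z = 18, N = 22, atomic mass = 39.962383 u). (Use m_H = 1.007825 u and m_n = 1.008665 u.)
Δm = Z·m_H + N·m_n − M = 0.3691 u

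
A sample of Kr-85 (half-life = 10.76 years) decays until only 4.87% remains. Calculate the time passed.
t = t½ × log₂(N₀/N) = 46.91 years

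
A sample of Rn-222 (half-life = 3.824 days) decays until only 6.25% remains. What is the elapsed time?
t = t½ × log₂(N₀/N) = 15.3 days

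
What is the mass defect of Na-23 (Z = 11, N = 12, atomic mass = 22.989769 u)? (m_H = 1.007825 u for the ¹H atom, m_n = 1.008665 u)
Δm = Z·m_H + N·m_n − M = 0.2003 u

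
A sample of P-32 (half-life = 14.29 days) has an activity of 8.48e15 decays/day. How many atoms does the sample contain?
N = A/λ = 1.748e17 atoms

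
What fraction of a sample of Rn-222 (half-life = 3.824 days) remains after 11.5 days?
N/N₀ = (1/2)^(t/t½) = 0.1244 = 12.4%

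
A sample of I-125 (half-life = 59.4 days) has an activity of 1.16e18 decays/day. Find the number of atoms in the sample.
N = A/λ = 9.941e19 atoms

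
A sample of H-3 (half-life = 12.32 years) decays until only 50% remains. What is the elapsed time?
t = t½ × log₂(N₀/N) = 12.32 years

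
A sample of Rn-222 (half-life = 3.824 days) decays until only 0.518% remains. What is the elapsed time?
t = t½ × log₂(N₀/N) = 29.03 days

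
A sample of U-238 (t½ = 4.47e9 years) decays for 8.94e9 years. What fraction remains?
N/N₀ = (1/2)^(t/t½) = 0.25 = 25%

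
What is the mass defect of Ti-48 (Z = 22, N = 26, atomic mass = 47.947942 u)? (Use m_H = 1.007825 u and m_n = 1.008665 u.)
Δm = Z·m_H + N·m_n − M = 0.4495 u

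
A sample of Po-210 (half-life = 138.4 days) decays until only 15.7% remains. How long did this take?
t = t½ × log₂(N₀/N) = 369.7 days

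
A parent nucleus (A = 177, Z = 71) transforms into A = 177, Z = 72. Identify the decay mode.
ΔA = 0, ΔZ = +1 ⇒ beta-minus decay (β⁻)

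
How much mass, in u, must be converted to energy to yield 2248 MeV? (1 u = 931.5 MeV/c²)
m = E/c² = 2.413 u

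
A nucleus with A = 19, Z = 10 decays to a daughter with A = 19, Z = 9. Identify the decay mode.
ΔA = 0, ΔZ = -1 ⇒ beta-plus decay (β⁺) or electron capture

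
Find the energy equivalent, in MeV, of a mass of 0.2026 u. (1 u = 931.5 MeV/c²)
E = mc² = 188.7 MeV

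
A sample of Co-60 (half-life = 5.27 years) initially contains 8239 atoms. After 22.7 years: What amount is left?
N = N₀(1/2)^(t/t½) = 416.1 atoms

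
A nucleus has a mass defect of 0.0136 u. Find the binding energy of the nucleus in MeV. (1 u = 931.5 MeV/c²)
B.E. = Δm × 931.5 = 12.67 MeV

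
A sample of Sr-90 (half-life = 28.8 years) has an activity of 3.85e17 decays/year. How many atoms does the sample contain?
N = A/λ = 1.6e19 atoms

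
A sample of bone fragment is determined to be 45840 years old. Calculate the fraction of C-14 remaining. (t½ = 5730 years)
N/N₀ = (1/2)^(t/t½) = 0.003906 = 0.391%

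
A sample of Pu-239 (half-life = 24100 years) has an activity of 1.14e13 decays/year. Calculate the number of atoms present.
N = A/λ = 3.964e17 atoms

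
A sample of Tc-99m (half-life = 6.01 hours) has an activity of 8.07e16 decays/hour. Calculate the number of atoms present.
N = A/λ = 6.997e17 atoms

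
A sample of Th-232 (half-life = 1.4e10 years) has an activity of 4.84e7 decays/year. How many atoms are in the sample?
N = A/λ = 9.776e17 atoms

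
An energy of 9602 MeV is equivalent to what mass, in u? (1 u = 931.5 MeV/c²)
m = E/c² = 10.31 u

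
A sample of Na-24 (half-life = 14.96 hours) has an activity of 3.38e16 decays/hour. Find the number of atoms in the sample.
N = A/λ = 7.295e17 atoms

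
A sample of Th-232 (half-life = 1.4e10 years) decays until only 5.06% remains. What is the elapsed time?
t = t½ × log₂(N₀/N) = 6.027e10 years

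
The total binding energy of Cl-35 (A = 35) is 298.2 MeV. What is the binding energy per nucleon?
B.E./A = 298.2/35 = 8.52 MeV/nucleon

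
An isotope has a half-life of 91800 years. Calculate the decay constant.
λ = ln(2)/t½ = 7.551e-6 year⁻¹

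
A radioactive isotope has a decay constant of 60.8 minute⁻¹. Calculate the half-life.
t½ = ln(2)/λ = 0.0114 minutes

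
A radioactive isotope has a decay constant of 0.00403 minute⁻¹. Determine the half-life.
t½ = ln(2)/λ = 172 minutes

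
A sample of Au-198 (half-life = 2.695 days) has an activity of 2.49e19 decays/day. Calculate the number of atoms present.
N = A/λ = 9.681e19 atoms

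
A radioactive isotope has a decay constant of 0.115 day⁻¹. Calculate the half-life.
t½ = ln(2)/λ = 6.027 days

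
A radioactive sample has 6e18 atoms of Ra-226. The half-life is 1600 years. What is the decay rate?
A = λN = 2.599e15 decays/year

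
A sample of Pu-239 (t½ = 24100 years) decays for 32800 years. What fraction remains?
N/N₀ = (1/2)^(t/t½) = 0.3893 = 38.9%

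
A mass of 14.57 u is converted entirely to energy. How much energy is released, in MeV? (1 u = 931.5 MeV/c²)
E = mc² = 13570 MeV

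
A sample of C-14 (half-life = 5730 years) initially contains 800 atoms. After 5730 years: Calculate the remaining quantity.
N = N₀(1/2)^(t/t½) = 400 atoms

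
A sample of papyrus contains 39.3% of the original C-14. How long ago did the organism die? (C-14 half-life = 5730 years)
Age = t½ × log₂(1/ratio) = 7721 years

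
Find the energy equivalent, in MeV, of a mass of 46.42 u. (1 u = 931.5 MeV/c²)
E = mc² = 43240 MeV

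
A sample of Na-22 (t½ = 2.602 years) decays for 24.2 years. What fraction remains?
N/N₀ = (1/2)^(t/t½) = 0.001586 = 0.159%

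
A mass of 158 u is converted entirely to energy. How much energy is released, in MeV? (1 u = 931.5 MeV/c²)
E = mc² = 1.472e5 MeV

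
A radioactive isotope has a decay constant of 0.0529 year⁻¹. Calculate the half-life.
t½ = ln(2)/λ = 13.1 years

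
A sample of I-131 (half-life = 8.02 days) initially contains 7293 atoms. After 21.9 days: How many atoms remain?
N = N₀(1/2)^(t/t½) = 1099 atoms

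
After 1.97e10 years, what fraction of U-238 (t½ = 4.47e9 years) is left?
N/N₀ = (1/2)^(t/t½) = 0.04713 = 4.71%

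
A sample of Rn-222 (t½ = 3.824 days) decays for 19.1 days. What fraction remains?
N/N₀ = (1/2)^(t/t½) = 0.03136 = 3.14%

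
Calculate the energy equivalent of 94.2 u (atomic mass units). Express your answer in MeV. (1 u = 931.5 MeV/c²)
E = mc² = 87750 MeV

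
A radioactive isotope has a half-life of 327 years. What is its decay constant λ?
λ = ln(2)/t½ = 0.00212 year⁻¹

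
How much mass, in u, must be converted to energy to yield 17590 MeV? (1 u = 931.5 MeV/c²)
m = E/c² = 18.88 u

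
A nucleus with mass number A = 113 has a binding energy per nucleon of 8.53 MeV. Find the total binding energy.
B.E. = 8.53 × 113 = 963.9 MeV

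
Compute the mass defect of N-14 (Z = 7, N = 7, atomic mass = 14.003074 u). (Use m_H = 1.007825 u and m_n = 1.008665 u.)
Δm = Z·m_H + N·m_n − M = 0.1124 u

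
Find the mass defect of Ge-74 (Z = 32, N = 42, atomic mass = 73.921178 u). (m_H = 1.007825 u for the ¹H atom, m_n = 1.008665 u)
Δm = Z·m_H + N·m_n − M = 0.6932 u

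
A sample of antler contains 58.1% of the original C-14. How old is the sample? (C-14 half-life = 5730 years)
Age = t½ × log₂(1/ratio) = 4489 years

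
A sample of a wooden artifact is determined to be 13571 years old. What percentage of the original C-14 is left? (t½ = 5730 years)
N/N₀ = (1/2)^(t/t½) = 0.1937 = 19.4%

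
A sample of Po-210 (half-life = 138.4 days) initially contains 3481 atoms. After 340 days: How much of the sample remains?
N = N₀(1/2)^(t/t½) = 634.1 atoms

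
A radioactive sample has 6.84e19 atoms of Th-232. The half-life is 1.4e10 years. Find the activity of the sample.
A = λN = 3.387e9 decays/year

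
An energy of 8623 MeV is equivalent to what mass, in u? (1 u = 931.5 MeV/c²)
m = E/c² = 9.257 u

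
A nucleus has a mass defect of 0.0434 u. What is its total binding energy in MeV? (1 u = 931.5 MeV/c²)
B.E. = Δm × 931.5 = 40.43 MeV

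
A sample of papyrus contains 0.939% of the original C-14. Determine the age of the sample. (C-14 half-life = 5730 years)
Age = t½ × log₂(1/ratio) = 38590 years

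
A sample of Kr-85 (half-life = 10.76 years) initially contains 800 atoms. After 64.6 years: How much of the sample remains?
N = N₀(1/2)^(t/t½) = 12.47 atoms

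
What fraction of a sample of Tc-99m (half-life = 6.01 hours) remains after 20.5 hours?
N/N₀ = (1/2)^(t/t½) = 0.09401 = 9.4%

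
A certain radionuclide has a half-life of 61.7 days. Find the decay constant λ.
λ = ln(2)/t½ = 0.01123 day⁻¹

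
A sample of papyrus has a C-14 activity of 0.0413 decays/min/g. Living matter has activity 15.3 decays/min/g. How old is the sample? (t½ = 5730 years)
Age = t½ × log₂(A₀/A) = 48900 years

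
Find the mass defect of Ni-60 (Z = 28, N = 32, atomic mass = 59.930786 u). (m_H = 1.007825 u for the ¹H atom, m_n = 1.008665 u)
Δm = Z·m_H + N·m_n − M = 0.5656 u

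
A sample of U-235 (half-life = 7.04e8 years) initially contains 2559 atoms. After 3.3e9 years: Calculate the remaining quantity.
N = N₀(1/2)^(t/t½) = 99.31 atoms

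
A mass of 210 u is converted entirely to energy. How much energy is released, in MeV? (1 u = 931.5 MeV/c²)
E = mc² = 1.956e5 MeV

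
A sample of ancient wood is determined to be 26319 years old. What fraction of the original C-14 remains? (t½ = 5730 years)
N/N₀ = (1/2)^(t/t½) = 0.04143 = 4.14%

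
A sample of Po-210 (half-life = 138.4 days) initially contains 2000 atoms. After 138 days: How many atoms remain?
N = N₀(1/2)^(t/t½) = 1002 atoms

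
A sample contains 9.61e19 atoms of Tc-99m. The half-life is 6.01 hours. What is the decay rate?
A = λN = 1.108e19 decays/hour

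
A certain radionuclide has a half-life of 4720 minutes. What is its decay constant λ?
λ = ln(2)/t½ = 1.469e-4 minute⁻¹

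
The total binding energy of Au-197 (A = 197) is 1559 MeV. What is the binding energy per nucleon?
B.E./A = 1559/197 = 7.914 MeV/nucleon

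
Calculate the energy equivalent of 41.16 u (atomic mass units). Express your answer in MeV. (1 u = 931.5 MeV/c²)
E = mc² = 38340 MeV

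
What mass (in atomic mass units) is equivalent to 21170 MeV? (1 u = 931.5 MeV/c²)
m = E/c² = 22.73 u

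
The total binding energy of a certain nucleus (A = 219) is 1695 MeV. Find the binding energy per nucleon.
B.E./A = 1695/219 = 7.74 MeV/nucleon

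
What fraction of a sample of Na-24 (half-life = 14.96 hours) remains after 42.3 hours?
N/N₀ = (1/2)^(t/t½) = 0.1409 = 14.1%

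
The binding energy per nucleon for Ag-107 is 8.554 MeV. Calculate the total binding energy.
B.E. = 8.554 × 107 = 915.3 MeV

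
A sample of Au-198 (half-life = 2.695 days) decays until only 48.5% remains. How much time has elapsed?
t = t½ × log₂(N₀/N) = 2.813 days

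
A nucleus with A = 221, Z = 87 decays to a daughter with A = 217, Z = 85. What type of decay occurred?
ΔA = -4, ΔZ = -2 ⇒ alpha decay (α)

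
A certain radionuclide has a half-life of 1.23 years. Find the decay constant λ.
λ = ln(2)/t½ = 0.5635 year⁻¹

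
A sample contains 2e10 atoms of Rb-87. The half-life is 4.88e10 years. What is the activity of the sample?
A = λN = 0.2841 decays/year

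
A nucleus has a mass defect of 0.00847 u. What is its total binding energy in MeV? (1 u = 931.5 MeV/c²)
B.E. = Δm × 931.5 = 7.89 MeV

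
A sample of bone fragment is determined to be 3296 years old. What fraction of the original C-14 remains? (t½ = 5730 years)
N/N₀ = (1/2)^(t/t½) = 0.6712 = 67.1%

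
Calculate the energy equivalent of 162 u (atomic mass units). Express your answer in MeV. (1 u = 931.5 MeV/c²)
E = mc² = 1.509e5 MeV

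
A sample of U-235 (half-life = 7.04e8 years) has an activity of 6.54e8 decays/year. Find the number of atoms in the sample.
N = A/λ = 6.642e17 atoms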